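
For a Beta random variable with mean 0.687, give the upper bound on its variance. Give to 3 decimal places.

Var = μ(1−μ)/(α+β+1), which approaches μ(1−μ) as α+β → 0.
So the supremum is μ(1−μ) = 0.687×0.313 = 0.215.

0.215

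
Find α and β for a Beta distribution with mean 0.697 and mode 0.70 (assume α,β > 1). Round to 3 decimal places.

α = 92.933, β = 40.400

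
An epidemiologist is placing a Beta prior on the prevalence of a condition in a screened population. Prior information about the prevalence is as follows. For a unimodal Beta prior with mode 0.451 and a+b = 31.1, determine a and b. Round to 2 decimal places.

a = 14.12, b = 16.98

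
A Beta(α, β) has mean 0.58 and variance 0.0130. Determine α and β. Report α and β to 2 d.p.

α = 10.29, β = 7.45

By moment matching, α+β = μ(1−μ)/σ² − 1 = (0.58·0.42)/0.0130 − 1 = 18.7385 − 1 = 17.7385.
Since α/(α+β) = μ, α = 0.58·17.7385 = 10.29 and β = 0.42·17.7385 = 7.45.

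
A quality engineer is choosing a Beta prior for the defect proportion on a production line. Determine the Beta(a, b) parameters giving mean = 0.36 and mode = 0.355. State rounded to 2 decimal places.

Let s = a+b. Mean gives a = μs = 0.36s; mode gives (a−1)/(s−2) = 0.355.
Substituting: 0.36s − 1 = 0.355(s−2) = 0.355s − 0.710, so 0.005s = 0.290 and s = 58.0000.
Then a = 0.36×58.0000 = 20.88 and b = s−a = 37.12.

a = 20.88, b = 37.12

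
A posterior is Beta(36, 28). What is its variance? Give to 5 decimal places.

μ = 36/64 = 0.562500; Var = μ(1−μ)/(α+β+1) = 0.2460938/65 = 0.00379.

0.00379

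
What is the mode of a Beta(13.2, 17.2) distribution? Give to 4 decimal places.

0.4296

The density x^(α−1)(1−x)^(β−1) is maximised at (α−1)/(α+β−2) = 12.2/28.4 = 0.4296.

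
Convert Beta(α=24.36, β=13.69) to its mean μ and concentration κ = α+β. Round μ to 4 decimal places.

μ = 0.6402, κ = 38.05

κ = α+β = 24.36+13.69 = 38.05; μ = α/κ = 24.36/38.05 = 0.6402.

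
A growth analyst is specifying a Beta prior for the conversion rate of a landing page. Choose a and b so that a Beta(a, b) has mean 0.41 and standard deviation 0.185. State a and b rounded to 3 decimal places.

a = 2.488, b = 3.580

Variance = 0.185² = 0.034225. The moment-matching identity a+b = μ(1−μ)/Var − 1 gives
a+b = 0.2419/0.034225 − 1 = 6.0679, so a = μ·6.0679 = 2.488 and b = (1−μ)·6.0679 = 3.580.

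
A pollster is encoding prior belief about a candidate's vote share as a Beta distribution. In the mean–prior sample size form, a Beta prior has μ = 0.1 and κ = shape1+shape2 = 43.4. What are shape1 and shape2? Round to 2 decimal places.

shape1 = 4.34, shape2 = 39.06

shape1 = μκ = 0.1×43.4 = 4.34 and shape2 = (1−μ)κ = 0.9×43.4 = 39.06.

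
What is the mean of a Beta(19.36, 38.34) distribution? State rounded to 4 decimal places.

E[X] = α/(α+β) = 19.36/57.70 = 0.3355.

0.3355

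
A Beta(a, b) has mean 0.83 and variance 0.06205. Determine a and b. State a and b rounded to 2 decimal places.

a = 1.06, b = 0.22

Write ν = a+b; then a = μν and Var = μ(1−μ)/(ν+1).
ν = μ(1−μ)/Var − 1 = 0.1411/0.06205 − 1 = 1.2740.
a = 0.83·1.2740 = 1.06, b = 0.17·1.2740 = 0.22.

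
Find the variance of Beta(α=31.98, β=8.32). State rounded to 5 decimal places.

Var = αβ/[(α+β)²(α+β+1)] = (31.98×8.32)/(40.30²×41.30) = 266.0736/67074.917000 = 0.00397.

0.00397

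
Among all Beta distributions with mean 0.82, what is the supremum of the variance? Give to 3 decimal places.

For fixed mean μ the Beta variance is μ(1−μ)/(α+β+1), increasing as α+β decreases.
Its least upper bound (not attained) is μ(1−μ) = 0.82·0.18 = 0.148.

0.148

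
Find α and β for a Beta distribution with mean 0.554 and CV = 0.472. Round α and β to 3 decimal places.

α = 1.448, β = 1.166

σ = CV·μ = 0.472×0.554 = 0.26149, so σ² = 0.068376.
s+1 = μ(1−μ)/σ² = 0.247084/0.068376 = 3.6136, so s = α+β = 2.6136.
α = μs = 1.448, β = (1−μ)s = 1.166.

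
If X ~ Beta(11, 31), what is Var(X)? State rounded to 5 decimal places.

0.00450

α+β = 42 and αβ = 341, so Var = αβ/[(α+β)²(α+β+1)] = 341/75852 = 0.00450.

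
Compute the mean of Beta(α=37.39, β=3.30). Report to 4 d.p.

0.9189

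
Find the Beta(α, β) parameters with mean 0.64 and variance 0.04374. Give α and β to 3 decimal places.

α = 2.731, β = 1.536

By moment matching, α+β = μ(1−μ)/σ² − 1 = (0.64·0.36)/0.04374 − 1 = 5.2675 − 1 = 4.2675.
Since α/(α+β) = μ, α = 0.64·4.2675 = 2.731 and β = 0.36·4.2675 = 1.536.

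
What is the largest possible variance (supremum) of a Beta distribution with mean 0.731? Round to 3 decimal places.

For fixed mean μ the Beta variance is μ(1−μ)/(α+β+1), increasing as α+β decreases.
Its least upper bound (not attained) is μ(1−μ) = 0.731·0.269 = 0.197.

0.197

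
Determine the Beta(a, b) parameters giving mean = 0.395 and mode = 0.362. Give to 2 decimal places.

a = 3.30, b = 5.06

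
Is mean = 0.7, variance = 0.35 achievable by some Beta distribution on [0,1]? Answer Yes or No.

No

A Beta with mean μ has variance μ(1−μ)/(α+β+1) < μ(1−μ).
Here μ(1−μ) = 0.7×0.3 = 0.21, and 0.35 ≥ 0.21.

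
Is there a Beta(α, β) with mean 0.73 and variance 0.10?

Yes

The Beta variance bound is σ² < μ(1−μ).
Here μ(1−μ) = 0.73×0.27 = 0.1971, and 0.10 < 0.1971.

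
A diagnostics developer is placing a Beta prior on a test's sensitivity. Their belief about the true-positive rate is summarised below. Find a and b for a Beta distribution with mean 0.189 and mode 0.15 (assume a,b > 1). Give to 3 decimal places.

With s = a+b: μ = a/s and mode = (a−1)/(s−2). Eliminating a = μs,
μs − 1 = m(s−2) ⇒ s(μ−m) = 1−2m ⇒ s = 0.70/0.039 = 17.9487.
So a = μs = 3.392, b = (1−μ)s = 14.556.

a = 3.392, b = 14.556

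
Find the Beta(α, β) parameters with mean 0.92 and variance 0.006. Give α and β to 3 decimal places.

α = 10.365, β = 0.901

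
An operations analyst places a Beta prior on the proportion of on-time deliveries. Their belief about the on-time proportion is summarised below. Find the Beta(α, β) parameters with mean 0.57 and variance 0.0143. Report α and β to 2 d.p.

α = 9.20, β = 6.94

Write ν = α+β; then α = μν and Var = μ(1−μ)/(ν+1).
ν = μ(1−μ)/Var − 1 = 0.2451/0.0143 − 1 = 16.1399.
α = 0.57·16.1399 = 9.20, β = 0.43·16.1399 = 6.94.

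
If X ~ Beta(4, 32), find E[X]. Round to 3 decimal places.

0.111

E[X] = α/(α+β) = 4/36 = 0.111.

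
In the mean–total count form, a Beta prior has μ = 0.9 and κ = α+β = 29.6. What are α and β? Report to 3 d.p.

α = 26.640, β = 2.960

Split κ in proportion μ : (1−μ): α = 0.9·29.6 = 26.640, β = 29.6 − 26.640 = 2.960.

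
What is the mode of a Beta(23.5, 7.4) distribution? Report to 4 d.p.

The density x^(α−1)(1−x)^(β−1) is maximised at (α−1)/(α+β−2) = 22.5/28.9 = 0.7785.

0.7785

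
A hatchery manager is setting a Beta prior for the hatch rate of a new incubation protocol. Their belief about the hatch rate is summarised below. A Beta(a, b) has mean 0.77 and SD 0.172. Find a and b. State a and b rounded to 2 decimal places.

a = 3.84, b = 1.15

Variance = 0.172² = 0.029584. The moment-matching identity a+b = μ(1−μ)/Var − 1 gives
a+b = 0.1771/0.029584 − 1 = 4.9863, so a = μ·4.9863 = 3.84 and b = (1−μ)·4.9863 = 1.15.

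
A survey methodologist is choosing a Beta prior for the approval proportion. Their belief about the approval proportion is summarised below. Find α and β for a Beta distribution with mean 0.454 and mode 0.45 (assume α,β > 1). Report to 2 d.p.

α = 11.35, β = 13.65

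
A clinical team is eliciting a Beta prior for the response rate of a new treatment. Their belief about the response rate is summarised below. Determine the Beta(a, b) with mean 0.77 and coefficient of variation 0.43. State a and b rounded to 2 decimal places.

a = 0.47, b = 0.14

Var = (CV·μ)² = (0.43×0.77)² = 0.109627.
a+b = μ(1−μ)/Var − 1 = 0.1771/0.109627 − 1 = 0.6155.
Thus a = 0.77·0.6155 = 0.47 and b = 0.23·0.6155 = 0.14.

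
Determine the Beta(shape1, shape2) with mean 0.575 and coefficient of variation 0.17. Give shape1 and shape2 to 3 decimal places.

Var = (CV·μ)² = (0.17×0.575)² = 0.009555.
shape1+shape2 = μ(1−μ)/Var − 1 = 0.244375/0.009555 − 1 = 24.5754.
Thus shape1 = 0.575·24.5754 = 14.131 and shape2 = 0.425·24.5754 = 10.445.

shape1 = 14.131, shape2 = 10.445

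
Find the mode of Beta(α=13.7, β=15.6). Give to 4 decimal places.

0.4652

With α,β > 1, mode = (α−1)/(α+β−2) = 12.7/27.3 = 0.4652.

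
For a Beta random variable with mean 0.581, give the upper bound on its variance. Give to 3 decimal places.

For fixed mean μ the Beta variance is μ(1−μ)/(α+β+1), increasing as α+β decreases.
Its least upper bound (not attained) is μ(1−μ) = 0.581·0.419 = 0.243.

0.243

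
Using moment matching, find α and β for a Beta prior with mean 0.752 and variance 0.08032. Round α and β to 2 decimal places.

Write ν = α+β; then α = μν and Var = μ(1−μ)/(ν+1).
ν = μ(1−μ)/Var − 1 = 0.186496/0.08032 − 1 = 1.3219.
α = 0.752·1.3219 = 0.99, β = 0.248·1.3219 = 0.33.

α = 0.99, β = 0.33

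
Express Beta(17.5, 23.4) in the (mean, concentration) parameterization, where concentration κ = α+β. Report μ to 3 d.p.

μ = 0.428, κ = 40.9

κ = α+β = 17.5+23.4 = 40.9; μ = α/κ = 17.5/40.9 = 0.428.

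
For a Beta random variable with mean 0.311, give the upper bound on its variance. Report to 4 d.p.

Var = μ(1−μ)/(α+β+1), which approaches μ(1−μ) as α+β → 0.
So the supremum is μ(1−μ) = 0.311×0.689 = 0.2143.

0.2143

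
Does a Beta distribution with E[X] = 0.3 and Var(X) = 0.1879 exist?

For any Beta, Var(X) < E[X]·(1−E[X]).
Here μ(1−μ) = 0.3×0.7 = 0.21, and 0.1879 < 0.21.

Yes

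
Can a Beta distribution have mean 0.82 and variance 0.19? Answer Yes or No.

The Beta variance bound is σ² < μ(1−μ).
Here μ(1−μ) = 0.82×0.18 = 0.1476, and 0.19 ≥ 0.1476.

No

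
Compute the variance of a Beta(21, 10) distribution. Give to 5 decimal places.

μ = 21/31 = 0.677419; Var = μ(1−μ)/(α+β+1) = 0.2185224/32 = 0.00683.

0.00683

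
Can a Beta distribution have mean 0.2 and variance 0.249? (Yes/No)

For any Beta, Var(X) < E[X]·(1−E[X]).
Here μ(1−μ) = 0.2×0.8 = 0.16, and 0.249 ≥ 0.16.

No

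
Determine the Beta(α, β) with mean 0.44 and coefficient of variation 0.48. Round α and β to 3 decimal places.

α = 1.991, β = 2.533

Var = (CV·μ)² = (0.48×0.44)² = 0.044605.
α+β = μ(1−μ)/Var − 1 = 0.2464/0.044605 − 1 = 4.5240.
Thus α = 0.44·4.5240 = 1.991 and β = 0.56·4.5240 = 2.533.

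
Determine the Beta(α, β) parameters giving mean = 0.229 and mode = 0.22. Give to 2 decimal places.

Let s = α+β. Mean gives α = μs = 0.229s; mode gives (α−1)/(s−2) = 0.22.
Substituting: 0.229s − 1 = 0.22(s−2) = 0.22s − 0.44, so 0.009s = 0.56 and s = 62.2222.
Then α = 0.229×62.2222 = 14.25 and β = s−α = 47.97.

α = 14.25, β = 47.97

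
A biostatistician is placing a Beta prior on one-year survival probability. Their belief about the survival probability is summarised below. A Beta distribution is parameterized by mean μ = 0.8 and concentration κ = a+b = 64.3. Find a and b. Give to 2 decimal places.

a = 51.44, b = 12.86

a = μκ = 0.8×64.3 = 51.44 and b = (1−μ)κ = 0.2×64.3 = 12.86.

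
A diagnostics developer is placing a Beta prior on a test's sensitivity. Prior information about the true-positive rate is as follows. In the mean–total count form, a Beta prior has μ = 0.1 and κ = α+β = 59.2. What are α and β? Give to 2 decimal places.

α = 5.92, β = 53.28

α = μκ = 0.1×59.2 = 5.92 and β = (1−μ)κ = 0.9×59.2 = 53.28.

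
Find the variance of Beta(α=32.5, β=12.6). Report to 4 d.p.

0.0044

α+β = 45.1 and αβ = 409.50, so Var = αβ/[(α+β)²(α+β+1)] = 409.50/93767.861 = 0.0044.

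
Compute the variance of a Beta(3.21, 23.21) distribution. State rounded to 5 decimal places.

0.00389

μ = 3.21/26.42 = 0.121499; Var = μ(1−μ)/(α+β+1) = 0.1067369/27.42 = 0.00389.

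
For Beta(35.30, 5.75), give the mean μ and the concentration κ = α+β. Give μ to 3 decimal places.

μ = 0.860, κ = 41.05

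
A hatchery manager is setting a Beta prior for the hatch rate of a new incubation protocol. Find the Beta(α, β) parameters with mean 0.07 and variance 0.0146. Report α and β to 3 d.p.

Let s = α+β. The Beta variance is μ(1−μ)/(s+1).
So s+1 = μ(1−μ)/σ² = (0.07×0.93)/0.0146 = 0.0651/0.0146 = 4.4589, giving s = 3.4589.
Then α = μs = 0.07×3.4589 = 0.242 and β = (1−μ)s = 0.93×3.4589 = 3.217.

α = 0.242, β = 3.217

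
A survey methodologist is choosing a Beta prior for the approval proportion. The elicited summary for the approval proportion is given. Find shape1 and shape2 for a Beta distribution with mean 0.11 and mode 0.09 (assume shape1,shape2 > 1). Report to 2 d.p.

With s = shape1+shape2: μ = shape1/s and mode = (shape1−1)/(s−2). Eliminating shape1 = μs,
μs − 1 = m(s−2) ⇒ s(μ−m) = 1−2m ⇒ s = 0.82/0.02 = 41.0000.
So shape1 = μs = 4.51, shape2 = (1−μ)s = 36.49.

shape1 = 4.51, shape2 = 36.49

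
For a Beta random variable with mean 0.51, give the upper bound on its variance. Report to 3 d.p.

0.250

Var = μ(1−μ)/(α+β+1), which approaches μ(1−μ) as α+β → 0.
So the supremum is μ(1−μ) = 0.51×0.49 = 0.250.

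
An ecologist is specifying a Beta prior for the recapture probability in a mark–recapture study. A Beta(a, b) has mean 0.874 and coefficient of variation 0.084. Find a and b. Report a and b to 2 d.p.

σ = CV·μ = 0.084×0.874 = 0.07342, so σ² = 0.005390.
s+1 = μ(1−μ)/σ² = 0.110124/0.005390 = 20.4315, so s = a+b = 19.4315.
a = μs = 16.98, b = (1−μ)s = 2.45.

a = 16.98, b = 2.45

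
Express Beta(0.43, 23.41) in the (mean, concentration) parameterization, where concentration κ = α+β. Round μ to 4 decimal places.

μ = 0.0180, κ = 23.84

κ = α+β = 0.43+23.41 = 23.84; μ = α/κ = 0.43/23.84 = 0.0180.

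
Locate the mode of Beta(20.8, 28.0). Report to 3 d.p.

0.423

With α,β > 1, mode = (α−1)/(α+β−2) = 19.8/46.8 = 0.423.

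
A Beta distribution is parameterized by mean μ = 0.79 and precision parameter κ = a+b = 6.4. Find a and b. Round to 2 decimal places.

Split κ in proportion μ : (1−μ): a = 0.79·6.4 = 5.06, b = 6.4 − 5.06 = 1.34.

a = 5.06, b = 1.34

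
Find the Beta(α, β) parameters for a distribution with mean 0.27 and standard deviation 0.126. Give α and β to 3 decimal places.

First σ² = 0.015876. Setting α = μn, β = (1−μ)n with n = α+β,
μ(1−μ)/(n+1) = 0.015876 ⇒ n+1 = 0.1971/0.015876 = 12.4150 ⇒ n = 11.4150.
Hence α = 0.27×11.4150 = 3.082, β = 0.73×11.4150 = 8.333.

α = 3.082, β = 8.333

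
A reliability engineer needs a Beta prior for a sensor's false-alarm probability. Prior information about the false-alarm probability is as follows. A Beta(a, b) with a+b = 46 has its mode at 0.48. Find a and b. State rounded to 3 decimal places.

a = 22.120, b = 23.880

For a,b>1 the mode is (a−1)/(a+b−2), so a = mode·(κ−2)+1 = 0.48×44+1 = 22.120.
And b = (1−mode)·(κ−2)+1 = 0.52×44+1 = 23.880.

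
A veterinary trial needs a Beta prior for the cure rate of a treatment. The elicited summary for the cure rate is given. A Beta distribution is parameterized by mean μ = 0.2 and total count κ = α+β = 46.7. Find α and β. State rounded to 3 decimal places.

Split κ in proportion μ : (1−μ): α = 0.2·46.7 = 9.340, β = 46.7 − 9.340 = 37.360.

α = 9.340, β = 37.360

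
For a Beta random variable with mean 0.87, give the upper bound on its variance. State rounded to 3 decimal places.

0.113

Var = μ(1−μ)/(α+β+1), which approaches μ(1−μ) as α+β → 0.
So the supremum is μ(1−μ) = 0.87×0.13 = 0.113.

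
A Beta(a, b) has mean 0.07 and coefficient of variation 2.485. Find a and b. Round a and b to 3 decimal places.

Var = (CV·μ)² = (2.485×0.07)² = 0.030259.
a+b = μ(1−μ)/Var − 1 = 0.0651/0.030259 − 1 = 1.1515.
Thus a = 0.07·1.1515 = 0.081 and b = 0.93·1.1515 = 1.071.

a = 0.081, b = 1.071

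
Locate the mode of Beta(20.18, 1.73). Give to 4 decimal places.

0.9633

The density x^(α−1)(1−x)^(β−1) is maximised at (α−1)/(α+β−2) = 19.18/19.91 = 0.9633.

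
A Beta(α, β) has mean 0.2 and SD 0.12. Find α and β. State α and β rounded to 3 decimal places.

σ² = 0.12² = 0.0144.
With s = α+β, Var = μ(1−μ)/(s+1), so s+1 = (0.2×0.8)/0.0144 = 11.1111 and s = 10.1111.
α = μs = 2.022, β = (1−μ)s = 8.089.

α = 2.022, β = 8.089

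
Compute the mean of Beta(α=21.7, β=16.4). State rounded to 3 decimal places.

The Beta mean is α/(α+β) = 21.7/(21.7+16.4) = 0.570.

0.570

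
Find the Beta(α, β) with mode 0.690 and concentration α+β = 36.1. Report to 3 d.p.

For α,β>1 the mode is (α−1)/(α+β−2), so α = mode·(κ−2)+1 = 0.690×34.1+1 = 24.529.
And β = (1−mode)·(κ−2)+1 = 0.310×34.1+1 = 11.571.

α = 24.529, β = 11.571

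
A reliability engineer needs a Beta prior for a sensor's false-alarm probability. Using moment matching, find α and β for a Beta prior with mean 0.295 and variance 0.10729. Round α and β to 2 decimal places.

α = 0.28, β = 0.66

Write ν = α+β; then α = μν and Var = μ(1−μ)/(ν+1).
ν = μ(1−μ)/Var − 1 = 0.207975/0.10729 − 1 = 0.9384.
α = 0.295·0.9384 = 0.28, β = 0.705·0.9384 = 0.66.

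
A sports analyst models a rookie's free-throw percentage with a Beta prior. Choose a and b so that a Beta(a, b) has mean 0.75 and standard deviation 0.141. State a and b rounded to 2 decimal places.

a = 6.32, b = 2.11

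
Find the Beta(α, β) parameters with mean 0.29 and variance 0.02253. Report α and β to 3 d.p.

α = 2.360, β = 5.779

Let s = α+β. The Beta variance is μ(1−μ)/(s+1).
So s+1 = μ(1−μ)/σ² = (0.29×0.71)/0.02253 = 0.2059/0.02253 = 9.1389, giving s = 8.1389.
Then α = μs = 0.29×8.1389 = 2.360 and β = (1−μ)s = 0.71×8.1389 = 5.779.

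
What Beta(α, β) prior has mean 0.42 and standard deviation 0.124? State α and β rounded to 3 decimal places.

σ² = 0.124² = 0.015376.
With s = α+β, Var = μ(1−μ)/(s+1), so s+1 = (0.42×0.58)/0.015376 = 15.8429 and s = 14.8429.
α = μs = 6.234, β = (1−μ)s = 8.609.

α = 6.234, β = 8.609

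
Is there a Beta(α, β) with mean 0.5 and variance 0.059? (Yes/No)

Yes

The Beta variance bound is σ² < μ(1−μ).
Here μ(1−μ) = 0.5×0.5 = 0.25, and 0.059 < 0.25.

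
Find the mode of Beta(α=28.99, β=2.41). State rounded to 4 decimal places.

0.9520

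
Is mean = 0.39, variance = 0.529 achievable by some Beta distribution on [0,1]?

A Beta with mean μ has variance μ(1−μ)/(α+β+1) < μ(1−μ).
Here μ(1−μ) = 0.39×0.61 = 0.2379, and 0.529 ≥ 0.2379.

No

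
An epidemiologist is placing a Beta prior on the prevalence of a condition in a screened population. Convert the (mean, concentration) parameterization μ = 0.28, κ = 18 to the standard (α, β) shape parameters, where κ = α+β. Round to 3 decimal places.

α = μκ = 0.28×18 = 5.040 and β = (1−μ)κ = 0.72×18 = 12.960.

α = 5.040, β = 12.960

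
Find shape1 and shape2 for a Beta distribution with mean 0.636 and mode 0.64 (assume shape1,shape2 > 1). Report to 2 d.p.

shape1 = 44.52, shape2 = 25.48

Let s = shape1+shape2. Mean gives shape1 = μs = 0.636s; mode gives (shape1−1)/(s−2) = 0.64.
Substituting: 0.636s − 1 = 0.64(s−2) = 0.64s − 1.28, so -0.004s = -0.28 and s = 70.0000.
Then shape1 = 0.636×70.0000 = 44.52 and shape2 = s−shape1 = 25.48.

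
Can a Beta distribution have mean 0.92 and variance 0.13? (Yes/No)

A Beta with mean μ has variance μ(1−μ)/(α+β+1) < μ(1−μ).
Here μ(1−μ) = 0.92×0.08 = 0.0736, and 0.13 ≥ 0.0736.

No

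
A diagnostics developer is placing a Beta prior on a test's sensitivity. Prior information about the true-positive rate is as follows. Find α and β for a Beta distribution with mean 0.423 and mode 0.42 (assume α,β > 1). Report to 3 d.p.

α = 22.560, β = 30.773

With s = α+β: μ = α/s and mode = (α−1)/(s−2). Eliminating α = μs,
μs − 1 = m(s−2) ⇒ s(μ−m) = 1−2m ⇒ s = 0.16/0.003 = 53.3333.
So α = μs = 22.560, β = (1−μ)s = 30.773.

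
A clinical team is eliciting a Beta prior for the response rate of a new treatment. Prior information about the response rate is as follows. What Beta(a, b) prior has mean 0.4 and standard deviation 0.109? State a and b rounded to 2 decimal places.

a = 7.68, b = 11.52

σ² = 0.109² = 0.011881.
With s = a+b, Var = μ(1−μ)/(s+1), so s+1 = (0.4×0.6)/0.011881 = 20.2003 and s = 19.2003.
a = μs = 7.68, b = (1−μ)s = 11.52.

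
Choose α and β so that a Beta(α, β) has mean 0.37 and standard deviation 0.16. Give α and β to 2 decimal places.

σ² = 0.16² = 0.0256.
With s = α+β, Var = μ(1−μ)/(s+1), so s+1 = (0.37×0.63)/0.0256 = 9.1055 and s = 8.1055.
α = μs = 3.00, β = (1−μ)s = 5.11.

α = 3.00, β = 5.11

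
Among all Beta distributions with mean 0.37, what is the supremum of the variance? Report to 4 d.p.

Var = μ(1−μ)/(α+β+1), which approaches μ(1−μ) as α+β → 0.
So the supremum is μ(1−μ) = 0.37×0.63 = 0.2331.

0.2331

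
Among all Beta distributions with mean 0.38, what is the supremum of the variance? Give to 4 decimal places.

0.2356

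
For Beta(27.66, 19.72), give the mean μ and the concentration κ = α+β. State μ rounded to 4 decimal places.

μ = 0.5838, κ = 47.38

κ = α+β = 27.66+19.72 = 47.38; μ = α/κ = 27.66/47.38 = 0.5838.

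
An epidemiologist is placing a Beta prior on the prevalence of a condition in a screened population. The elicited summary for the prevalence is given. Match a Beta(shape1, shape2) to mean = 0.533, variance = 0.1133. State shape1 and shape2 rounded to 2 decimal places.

Let s = shape1+shape2. The Beta variance is μ(1−μ)/(s+1).
So s+1 = μ(1−μ)/σ² = (0.533×0.467)/0.1133 = 0.248911/0.1133 = 2.1969, giving s = 1.1969.
Then shape1 = μs = 0.533×1.1969 = 0.64 and shape2 = (1−μ)s = 0.467×1.1969 = 0.56.

shape1 = 0.64, shape2 = 0.56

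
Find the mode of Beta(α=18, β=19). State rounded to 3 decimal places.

With α,β > 1, mode = (α−1)/(α+β−2) = 17/35 = 0.486.

0.486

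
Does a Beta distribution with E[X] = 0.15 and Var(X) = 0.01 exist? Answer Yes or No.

Yes

A Beta with mean μ has variance μ(1−μ)/(α+β+1) < μ(1−μ).
Here μ(1−μ) = 0.15×0.85 = 0.1275, and 0.01 < 0.1275.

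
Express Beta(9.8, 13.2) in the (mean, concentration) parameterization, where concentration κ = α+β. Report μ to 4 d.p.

κ = α+β = 9.8+13.2 = 23.0; μ = α/κ = 9.8/23.0 = 0.4261.

μ = 0.4261, κ = 23.0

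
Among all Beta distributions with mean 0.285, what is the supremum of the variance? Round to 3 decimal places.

Var = μ(1−μ)/(α+β+1), which approaches μ(1−μ) as α+β → 0.
So the supremum is μ(1−μ) = 0.285×0.715 = 0.204.

0.204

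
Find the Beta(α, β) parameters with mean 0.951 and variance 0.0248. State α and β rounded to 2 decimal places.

α = 0.84, β = 0.04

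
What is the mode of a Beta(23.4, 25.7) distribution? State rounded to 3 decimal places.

With α,β > 1, mode = (α−1)/(α+β−2) = 22.4/47.1 = 0.476.

0.476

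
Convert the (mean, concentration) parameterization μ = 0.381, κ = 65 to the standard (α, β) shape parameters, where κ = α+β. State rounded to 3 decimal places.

α = 24.765, β = 40.235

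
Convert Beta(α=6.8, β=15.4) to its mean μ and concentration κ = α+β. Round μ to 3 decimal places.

κ = α+β = 6.8+15.4 = 22.2; μ = α/κ = 6.8/22.2 = 0.306.

μ = 0.306, κ = 22.2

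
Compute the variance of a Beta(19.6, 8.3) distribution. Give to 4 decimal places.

α+β = 27.9 and αβ = 162.68, so Var = αβ/[(α+β)²(α+β+1)] = 162.68/22496.049 = 0.0072.

0.0072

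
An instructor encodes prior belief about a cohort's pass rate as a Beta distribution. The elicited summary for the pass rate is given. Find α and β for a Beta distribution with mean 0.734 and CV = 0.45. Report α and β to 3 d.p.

Var = (CV·μ)² = (0.45×0.734)² = 0.109098.
α+β = μ(1−μ)/Var − 1 = 0.195244/0.109098 − 1 = 0.7896.
Thus α = 0.734·0.7896 = 0.580 and β = 0.266·0.7896 = 0.210.

α = 0.580, β = 0.210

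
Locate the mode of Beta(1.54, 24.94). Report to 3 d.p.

With α,β > 1, mode = (α−1)/(α+β−2) = 0.54/24.48 = 0.022.

0.022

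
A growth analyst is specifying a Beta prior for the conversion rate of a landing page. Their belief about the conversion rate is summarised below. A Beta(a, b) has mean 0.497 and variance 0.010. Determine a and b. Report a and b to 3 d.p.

a = 11.928, b = 12.072

Let s = a+b. The Beta variance is μ(1−μ)/(s+1).
So s+1 = μ(1−μ)/σ² = (0.497×0.503)/0.010 = 0.249991/0.010 = 24.9991, giving s = 23.9991.
Then a = μs = 0.497×23.9991 = 11.928 and b = (1−μ)s = 0.503×23.9991 = 12.072.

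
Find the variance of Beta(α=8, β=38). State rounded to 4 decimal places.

α+β = 46 and αβ = 304, so Var = αβ/[(α+β)²(α+β+1)] = 304/99452 = 0.0031.

0.0031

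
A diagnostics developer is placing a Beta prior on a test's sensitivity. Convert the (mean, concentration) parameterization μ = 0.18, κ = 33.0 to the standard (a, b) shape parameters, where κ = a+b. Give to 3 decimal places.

a = μκ = 0.18×33.0 = 5.940 and b = (1−μ)κ = 0.82×33.0 = 27.060.

a = 5.940, b = 27.060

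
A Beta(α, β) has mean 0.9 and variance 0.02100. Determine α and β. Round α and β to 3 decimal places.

α = 2.957, β = 0.329

Write ν = α+β; then α = μν and Var = μ(1−μ)/(ν+1).
ν = μ(1−μ)/Var − 1 = 0.09/0.02100 − 1 = 3.2857.
α = 0.9·3.2857 = 2.957, β = 0.1·3.2857 = 0.329.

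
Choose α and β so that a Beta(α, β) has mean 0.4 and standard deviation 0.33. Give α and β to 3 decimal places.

First σ² = 0.1089. Setting α = μn, β = (1−μ)n with n = α+β,
μ(1−μ)/(n+1) = 0.1089 ⇒ n+1 = 0.24/0.1089 = 2.2039 ⇒ n = 1.2039.
Hence α = 0.4×1.2039 = 0.482, β = 0.6×1.2039 = 0.722.

α = 0.482, β = 0.722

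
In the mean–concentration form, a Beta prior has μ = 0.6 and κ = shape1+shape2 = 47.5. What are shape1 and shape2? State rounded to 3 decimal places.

shape1 = 28.500, shape2 = 19.000

shape1 = μκ = 0.6×47.5 = 28.500 and shape2 = (1−μ)κ = 0.4×47.5 = 19.000.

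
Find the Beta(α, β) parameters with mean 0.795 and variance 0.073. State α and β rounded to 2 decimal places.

α = 0.98, β = 0.25

By moment matching, α+β = μ(1−μ)/σ² − 1 = (0.795·0.205)/0.073 − 1 = 2.2325 − 1 = 1.2325.
Since α/(α+β) = μ, α = 0.795·1.2325 = 0.98 and β = 0.205·1.2325 = 0.25.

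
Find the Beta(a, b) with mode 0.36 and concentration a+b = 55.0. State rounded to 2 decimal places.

a = 20.08, b = 34.92

Since the density peak of Beta(a,b) is at (a−1)/(a+b−2),
a = 1 + 0.36(55.0−2) = 20.08 and b = 55.0 − 20.08 = 34.92.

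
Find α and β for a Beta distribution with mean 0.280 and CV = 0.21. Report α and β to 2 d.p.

α = 16.05, β = 41.26

Var = (CV·μ)² = (0.21×0.280)² = 0.003457.
α+β = μ(1−μ)/Var − 1 = 0.201600/0.003457 − 1 = 57.3090.
Thus α = 0.280·57.3090 = 16.05 and β = 0.720·57.3090 = 41.26.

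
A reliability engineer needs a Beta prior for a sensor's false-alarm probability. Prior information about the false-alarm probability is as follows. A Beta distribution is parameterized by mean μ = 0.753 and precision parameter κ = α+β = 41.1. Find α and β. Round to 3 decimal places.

α = 30.948, β = 10.152

Split κ in proportion μ : (1−μ): α = 0.753·41.1 = 30.948, β = 41.1 − 30.948 = 10.152.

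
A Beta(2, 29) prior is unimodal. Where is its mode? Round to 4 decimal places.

0.0345

The density x^(α−1)(1−x)^(β−1) is maximised at (α−1)/(α+β−2) = 1/29 = 0.0345.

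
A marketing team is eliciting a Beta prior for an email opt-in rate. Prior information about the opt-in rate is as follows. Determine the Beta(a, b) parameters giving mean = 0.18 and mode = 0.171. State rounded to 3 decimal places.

a = 13.160, b = 59.951

With s = a+b: μ = a/s and mode = (a−1)/(s−2). Eliminating a = μs,
μs − 1 = m(s−2) ⇒ s(μ−m) = 1−2m ⇒ s = 0.658/0.009 = 73.1111.
So a = μs = 13.160, b = (1−μ)s = 59.951.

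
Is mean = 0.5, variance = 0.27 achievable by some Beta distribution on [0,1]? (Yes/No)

A Beta with mean μ has variance μ(1−μ)/(α+β+1) < μ(1−μ).
Here μ(1−μ) = 0.5×0.5 = 0.25, and 0.27 ≥ 0.25.

No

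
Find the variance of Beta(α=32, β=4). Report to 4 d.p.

Var = αβ/[(α+β)²(α+β+1)] = (32×4)/(36²×37) = 128/47952 = 0.0027.

0.0027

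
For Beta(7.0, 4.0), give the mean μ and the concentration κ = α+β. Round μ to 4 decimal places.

μ = 0.6364, κ = 11.0

κ = α+β = 7.0+4.0 = 11.0; μ = α/κ = 7.0/11.0 = 0.6364.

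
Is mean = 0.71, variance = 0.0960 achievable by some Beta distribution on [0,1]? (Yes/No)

Yes

A Beta with mean μ has variance μ(1−μ)/(α+β+1) < μ(1−μ).
Here μ(1−μ) = 0.71×0.29 = 0.2059, and 0.0960 < 0.2059.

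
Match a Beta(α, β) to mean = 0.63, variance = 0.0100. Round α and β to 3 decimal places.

Write ν = α+β; then α = μν and Var = μ(1−μ)/(ν+1).
ν = μ(1−μ)/Var − 1 = 0.2331/0.0100 − 1 = 22.3100.
α = 0.63·22.3100 = 14.055, β = 0.37·22.3100 = 8.255.

α = 14.055, β = 8.255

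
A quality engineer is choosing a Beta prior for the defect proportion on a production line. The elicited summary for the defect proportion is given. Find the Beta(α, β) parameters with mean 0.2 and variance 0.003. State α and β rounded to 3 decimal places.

By moment matching, α+β = μ(1−μ)/σ² − 1 = (0.2·0.8)/0.003 − 1 = 53.3333 − 1 = 52.3333.
Since α/(α+β) = μ, α = 0.2·52.3333 = 10.467 and β = 0.8·52.3333 = 41.867.

α = 10.467, β = 41.867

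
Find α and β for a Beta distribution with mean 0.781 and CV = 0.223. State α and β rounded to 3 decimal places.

α = 3.623, β = 1.016

σ = CV·μ = 0.223×0.781 = 0.17416, so σ² = 0.030333.
s+1 = μ(1−μ)/σ² = 0.171039/0.030333 = 5.6388, so s = α+β = 4.6388.
α = μs = 3.623, β = (1−μ)s = 1.016.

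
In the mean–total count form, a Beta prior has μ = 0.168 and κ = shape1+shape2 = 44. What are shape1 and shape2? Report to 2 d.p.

shape1 = 7.39, shape2 = 36.61

shape1 = μκ = 0.168×44 = 7.39 and shape2 = (1−μ)κ = 0.832×44 = 36.61.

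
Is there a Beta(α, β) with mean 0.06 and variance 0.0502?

A Beta with mean μ has variance μ(1−μ)/(α+β+1) < μ(1−μ).
Here μ(1−μ) = 0.06×0.94 = 0.0564, and 0.0502 < 0.0564.

Yes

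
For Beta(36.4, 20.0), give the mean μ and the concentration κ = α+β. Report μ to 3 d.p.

μ = 0.645, κ = 56.4

κ = α+β = 36.4+20.0 = 56.4; μ = α/κ = 36.4/56.4 = 0.645.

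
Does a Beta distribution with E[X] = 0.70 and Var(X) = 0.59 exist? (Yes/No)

No

The Beta variance bound is σ² < μ(1−μ).
Here μ(1−μ) = 0.70×0.30 = 0.2100, and 0.59 ≥ 0.2100.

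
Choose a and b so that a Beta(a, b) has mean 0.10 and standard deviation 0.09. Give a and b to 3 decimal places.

a = 1.011, b = 9.100

σ² = 0.09² = 0.0081.
With s = a+b, Var = μ(1−μ)/(s+1), so s+1 = (0.10×0.90)/0.0081 = 11.1111 and s = 10.1111.
a = μs = 1.011, b = (1−μ)s = 9.100.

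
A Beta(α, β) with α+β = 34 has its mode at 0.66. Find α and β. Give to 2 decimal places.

Since the density peak of Beta(α,β) is at (α−1)/(α+β−2),
α = 1 + 0.66(34−2) = 22.12 and β = 34 − 22.12 = 11.88.

α = 22.12, β = 11.88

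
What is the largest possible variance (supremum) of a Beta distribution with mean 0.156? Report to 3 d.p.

0.132

For fixed mean μ the Beta variance is μ(1−μ)/(α+β+1), increasing as α+β decreases.
Its least upper bound (not attained) is μ(1−μ) = 0.156·0.844 = 0.132.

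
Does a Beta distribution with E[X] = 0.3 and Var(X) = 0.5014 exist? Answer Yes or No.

No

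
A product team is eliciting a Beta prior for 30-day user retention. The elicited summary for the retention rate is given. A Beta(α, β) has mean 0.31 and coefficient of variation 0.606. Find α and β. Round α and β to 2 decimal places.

α = 1.57, β = 3.49

σ = CV·μ = 0.606×0.31 = 0.18786, so σ² = 0.035291.
s+1 = μ(1−μ)/σ² = 0.2139/0.035291 = 6.0610, so s = α+β = 5.0610.
α = μs = 1.57, β = (1−μ)s = 3.49.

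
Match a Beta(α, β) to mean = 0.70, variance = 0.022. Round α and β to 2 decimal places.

α = 5.98, β = 2.56

By moment matching, α+β = μ(1−μ)/σ² − 1 = (0.70·0.30)/0.022 − 1 = 9.5455 − 1 = 8.5455.
Since α/(α+β) = μ, α = 0.70·8.5455 = 5.98 and β = 0.30·8.5455 = 2.56.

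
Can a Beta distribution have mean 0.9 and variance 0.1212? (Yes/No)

A Beta with mean μ has variance μ(1−μ)/(α+β+1) < μ(1−μ).
Here μ(1−μ) = 0.9×0.1 = 0.09, and 0.1212 ≥ 0.09.

No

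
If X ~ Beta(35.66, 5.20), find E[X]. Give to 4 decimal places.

0.8727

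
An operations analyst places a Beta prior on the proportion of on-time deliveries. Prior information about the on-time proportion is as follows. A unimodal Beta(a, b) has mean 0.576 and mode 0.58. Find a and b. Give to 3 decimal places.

a = 23.040, b = 16.960

With s = a+b: μ = a/s and mode = (a−1)/(s−2). Eliminating a = μs,
μs − 1 = m(s−2) ⇒ s(μ−m) = 1−2m ⇒ s = -0.16/-0.004 = 40.0000.
So a = μs = 23.040, b = (1−μ)s = 16.960.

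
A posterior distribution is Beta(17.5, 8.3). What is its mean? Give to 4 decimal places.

0.6783

The Beta mean is α/(α+β) = 17.5/(17.5+8.3) = 0.6783.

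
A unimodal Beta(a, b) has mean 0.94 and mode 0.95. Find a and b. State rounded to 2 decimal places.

With s = a+b: μ = a/s and mode = (a−1)/(s−2). Eliminating a = μs,
μs − 1 = m(s−2) ⇒ s(μ−m) = 1−2m ⇒ s = -0.90/-0.01 = 90.0000.
So a = μs = 84.60, b = (1−μ)s = 5.40.

a = 84.60, b = 5.40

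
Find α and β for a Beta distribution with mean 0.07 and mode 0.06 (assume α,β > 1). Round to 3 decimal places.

α = 6.160, β = 81.840

With s = α+β: μ = α/s and mode = (α−1)/(s−2). Eliminating α = μs,
μs − 1 = m(s−2) ⇒ s(μ−m) = 1−2m ⇒ s = 0.88/0.01 = 88.0000.
So α = μs = 6.160, β = (1−μ)s = 81.840.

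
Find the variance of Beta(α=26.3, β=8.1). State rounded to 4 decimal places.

0.0051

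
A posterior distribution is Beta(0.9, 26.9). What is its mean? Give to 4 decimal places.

0.0324

E[X] = α/(α+β) = 0.9/27.8 = 0.0324.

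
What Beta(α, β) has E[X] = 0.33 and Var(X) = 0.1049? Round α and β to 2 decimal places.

α = 0.37, β = 0.74

Write ν = α+β; then α = μν and Var = μ(1−μ)/(ν+1).
ν = μ(1−μ)/Var − 1 = 0.2211/0.1049 − 1 = 1.1077.
α = 0.33·1.1077 = 0.37, β = 0.67·1.1077 = 0.74.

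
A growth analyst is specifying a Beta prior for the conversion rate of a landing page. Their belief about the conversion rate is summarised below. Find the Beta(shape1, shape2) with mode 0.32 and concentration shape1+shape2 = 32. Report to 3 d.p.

shape1 = 10.600, shape2 = 21.400

Since the density peak of Beta(shape1,shape2) is at (shape1−1)/(shape1+shape2−2),
shape1 = 1 + 0.32(32−2) = 10.600 and shape2 = 32 − 10.600 = 21.400.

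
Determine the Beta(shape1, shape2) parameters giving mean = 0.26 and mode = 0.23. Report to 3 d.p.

shape1 = 4.680, shape2 = 13.320

With s = shape1+shape2: μ = shape1/s and mode = (shape1−1)/(s−2). Eliminating shape1 = μs,
μs − 1 = m(s−2) ⇒ s(μ−m) = 1−2m ⇒ s = 0.54/0.03 = 18.0000.
So shape1 = μs = 4.680, shape2 = (1−μ)s = 13.320.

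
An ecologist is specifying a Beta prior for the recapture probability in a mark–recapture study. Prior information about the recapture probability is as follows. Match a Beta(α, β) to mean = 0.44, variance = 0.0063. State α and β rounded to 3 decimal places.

α = 16.769, β = 21.342

Write ν = α+β; then α = μν and Var = μ(1−μ)/(ν+1).
ν = μ(1−μ)/Var − 1 = 0.2464/0.0063 − 1 = 38.1111.
α = 0.44·38.1111 = 16.769, β = 0.56·38.1111 = 21.342.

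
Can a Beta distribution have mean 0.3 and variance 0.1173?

Yes

The Beta variance bound is σ² < μ(1−μ).
Here μ(1−μ) = 0.3×0.7 = 0.21, and 0.1173 < 0.21.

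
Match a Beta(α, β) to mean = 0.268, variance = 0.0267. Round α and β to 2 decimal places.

By moment matching, α+β = μ(1−μ)/σ² − 1 = (0.268·0.732)/0.0267 − 1 = 7.3474 − 1 = 6.3474.
Since α/(α+β) = μ, α = 0.268·6.3474 = 1.70 and β = 0.732·6.3474 = 4.65.

α = 1.70, β = 4.65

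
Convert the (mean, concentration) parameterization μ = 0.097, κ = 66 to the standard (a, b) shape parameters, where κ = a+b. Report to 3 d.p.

a = 6.402, b = 59.598

a = μκ = 0.097×66 = 6.402 and b = (1−μ)κ = 0.903×66 = 59.598.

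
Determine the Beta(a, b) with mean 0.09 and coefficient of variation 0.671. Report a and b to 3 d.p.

a = 1.931, b = 19.526

σ = CV·μ = 0.671×0.09 = 0.06039, so σ² = 0.003647.
s+1 = μ(1−μ)/σ² = 0.0819/0.003647 = 22.4571, so s = a+b = 21.4571.
a = μs = 1.931, b = (1−μ)s = 19.526.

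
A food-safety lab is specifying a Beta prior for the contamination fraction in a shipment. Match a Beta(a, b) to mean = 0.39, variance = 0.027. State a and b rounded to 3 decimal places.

Let s = a+b. The Beta variance is μ(1−μ)/(s+1).
So s+1 = μ(1−μ)/σ² = (0.39×0.61)/0.027 = 0.2379/0.027 = 8.8111, giving s = 7.8111.
Then a = μs = 0.39×7.8111 = 3.046 and b = (1−μ)s = 0.61×7.8111 = 4.765.

a = 3.046, b = 4.765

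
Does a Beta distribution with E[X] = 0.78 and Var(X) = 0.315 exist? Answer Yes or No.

No

The Beta variance bound is σ² < μ(1−μ).
Here μ(1−μ) = 0.78×0.22 = 0.1716, and 0.315 ≥ 0.1716.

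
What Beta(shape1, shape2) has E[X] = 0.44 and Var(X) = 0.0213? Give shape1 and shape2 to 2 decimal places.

By moment matching, shape1+shape2 = μ(1−μ)/σ² − 1 = (0.44·0.56)/0.0213 − 1 = 11.5681 − 1 = 10.5681.
Since shape1/(shape1+shape2) = μ, shape1 = 0.44·10.5681 = 4.65 and shape2 = 0.56·10.5681 = 5.92.

shape1 = 4.65, shape2 = 5.92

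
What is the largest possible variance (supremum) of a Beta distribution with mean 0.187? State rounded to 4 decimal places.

Var = μ(1−μ)/(α+β+1), which approaches μ(1−μ) as α+β → 0.
So the supremum is μ(1−μ) = 0.187×0.813 = 0.1520.

0.1520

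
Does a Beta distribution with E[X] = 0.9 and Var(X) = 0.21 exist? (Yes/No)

No

For any Beta, Var(X) < E[X]·(1−E[X]).
Here μ(1−μ) = 0.9×0.1 = 0.09, and 0.21 ≥ 0.09.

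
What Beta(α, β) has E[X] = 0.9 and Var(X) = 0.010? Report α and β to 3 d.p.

α = 7.200, β = 0.800

Write ν = α+β; then α = μν and Var = μ(1−μ)/(ν+1).
ν = μ(1−μ)/Var − 1 = 0.09/0.010 − 1 = 8.0000.
α = 0.9·8.0000 = 7.200, β = 0.1·8.0000 = 0.800.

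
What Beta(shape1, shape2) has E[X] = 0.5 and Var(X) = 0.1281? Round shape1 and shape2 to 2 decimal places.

By moment matching, shape1+shape2 = μ(1−μ)/σ² − 1 = (0.5·0.5)/0.1281 − 1 = 1.9516 − 1 = 0.9516.
Since shape1/(shape1+shape2) = μ, shape1 = 0.5·0.9516 = 0.48 and shape2 = 0.5·0.9516 = 0.48.

shape1 = 0.48, shape2 = 0.48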